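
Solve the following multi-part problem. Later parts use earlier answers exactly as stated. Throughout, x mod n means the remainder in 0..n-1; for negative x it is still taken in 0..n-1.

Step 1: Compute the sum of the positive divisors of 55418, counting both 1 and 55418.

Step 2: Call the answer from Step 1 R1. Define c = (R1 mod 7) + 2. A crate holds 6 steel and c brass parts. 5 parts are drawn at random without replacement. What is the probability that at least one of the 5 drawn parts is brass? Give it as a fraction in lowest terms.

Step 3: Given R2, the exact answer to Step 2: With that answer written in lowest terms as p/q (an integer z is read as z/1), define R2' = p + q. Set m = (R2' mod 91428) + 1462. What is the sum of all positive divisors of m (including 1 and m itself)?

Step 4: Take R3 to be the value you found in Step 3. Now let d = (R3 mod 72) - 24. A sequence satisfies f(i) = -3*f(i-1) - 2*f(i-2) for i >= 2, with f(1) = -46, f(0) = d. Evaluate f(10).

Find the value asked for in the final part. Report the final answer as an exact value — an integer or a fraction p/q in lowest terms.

Step 1: 55418 = 2 * 11^2 * 229; sigma = (1 + 2) * (1 + 11 + 121) * (1 + 229) = 3 * 133 * 230 = 91770; answer 91770
Step 2: R1 = 91770; c = 2; total draws C(8,5) = 56; complement C(6,5) = 6; favorable 56 - 6 = 50; P = 25/28; answer 25/28
Step 3: R2 = 25/28; threaded value p + q = 53; m = 1515; 1515 = 3 * 5 * 101; sigma = (1 + 3) * (1 + 5) * (1 + 101) = 4 * 6 * 102 = 2448; answer 2448
Step 4: R3 = 2448; d = -24; f(2) = -3*(-46) - 2*(-24) = 186; iterating: f(2)=186, f(3)=-466, f(4)=1026, f(5)=-2146, f(6)=4386, f(7)=-8866, f(8)=17826, f(9)=-35746, f(10)=71586; answer 71586

71586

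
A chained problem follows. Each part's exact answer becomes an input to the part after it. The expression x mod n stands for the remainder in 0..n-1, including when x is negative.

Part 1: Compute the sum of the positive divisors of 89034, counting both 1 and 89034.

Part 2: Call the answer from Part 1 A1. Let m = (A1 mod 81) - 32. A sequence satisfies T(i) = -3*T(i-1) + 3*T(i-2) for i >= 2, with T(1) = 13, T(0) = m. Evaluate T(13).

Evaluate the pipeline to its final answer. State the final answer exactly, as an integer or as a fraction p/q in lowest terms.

Part 1: 89034 = 2 * 3 * 11 * 19 * 71; sigma = (1 + 2) * (1 + 3) * (1 + 11) * (1 + 19) * (1 + 71) = 3 * 4 * 12 * 20 * 72 = 207360; answer 207360
Part 2: A1 = 207360; m = -32; T(2) = -3*(13) + 3*(-32) = -135; iterating: T(2)=-135, T(3)=444, T(4)=-1737, T(5)=6543, T(6)=-24840, T(7)=94149, T(8)=-356967, T(9)=1353348, T(10)=-5130945, T(11)=19452879, T(12)=-73751472, T(13)=279613053; answer 279613053

279613053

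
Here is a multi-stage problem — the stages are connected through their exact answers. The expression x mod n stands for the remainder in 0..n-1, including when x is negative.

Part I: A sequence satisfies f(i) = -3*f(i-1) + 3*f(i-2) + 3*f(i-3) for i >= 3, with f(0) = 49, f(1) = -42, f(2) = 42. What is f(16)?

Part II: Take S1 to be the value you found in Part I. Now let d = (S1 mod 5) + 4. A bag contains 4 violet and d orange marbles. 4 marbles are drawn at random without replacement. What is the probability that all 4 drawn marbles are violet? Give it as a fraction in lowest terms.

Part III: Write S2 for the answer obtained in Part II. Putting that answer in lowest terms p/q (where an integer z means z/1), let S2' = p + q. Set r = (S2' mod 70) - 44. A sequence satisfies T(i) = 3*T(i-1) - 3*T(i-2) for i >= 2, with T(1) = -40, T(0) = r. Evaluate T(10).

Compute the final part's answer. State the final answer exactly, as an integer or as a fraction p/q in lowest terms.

Part I: f(3) = -3*(42) + 3*(-42) + 3*(49) = -105; iterating: f(3)=-105, f(4)=315, f(5)=-1134, f(6)=4032, f(7)=-14553, f(8)=52353, f(9)=-188622, f(10)=679266, f(11)=-2446605, f(12)=8811747, f(13)=-31737258, f(14)=114307200, f(15)=-411698133, f(16)=1482804225; answer 1482804225
Part II: S1 = 1482804225; d = 4; total draws C(8,4) = 70; favorable C(4,4) = 1; P = 1/70; answer 1/70
Part III: S2 = 1/70; threaded value p + q = 71; r = -43; T(2) = 3*(-40) - 3*(-43) = 9; iterating: T(2)=9, T(3)=147, T(4)=414, T(5)=801, T(6)=1161, T(7)=1080, T(8)=-243, T(9)=-3969, T(10)=-11178; answer -11178

-11178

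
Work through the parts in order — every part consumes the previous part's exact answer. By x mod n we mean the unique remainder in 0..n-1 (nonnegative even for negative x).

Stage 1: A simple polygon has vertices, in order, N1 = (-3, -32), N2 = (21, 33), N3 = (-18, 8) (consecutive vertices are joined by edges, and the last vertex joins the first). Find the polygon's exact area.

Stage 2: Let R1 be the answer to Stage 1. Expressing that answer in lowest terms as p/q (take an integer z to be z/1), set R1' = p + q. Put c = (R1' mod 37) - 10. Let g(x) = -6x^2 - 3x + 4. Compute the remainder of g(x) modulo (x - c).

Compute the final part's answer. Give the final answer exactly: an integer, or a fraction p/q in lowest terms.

Stage 1: cross terms: (-3*33 - 21*-32)=573, (21*8 - -18*33)=762, (-18*-32 - -3*8)=600; twice the area = |1935| = 1935; area = 1935/2; answer 1935/2
Stage 2: R1 = 1935/2; threaded value p + q = 1937; c = 3; remainder = value at the root: -6*(3)^2 - 3*(3)^1 + 4 = (-54) + (-9) + (4) = -59; answer -59

-59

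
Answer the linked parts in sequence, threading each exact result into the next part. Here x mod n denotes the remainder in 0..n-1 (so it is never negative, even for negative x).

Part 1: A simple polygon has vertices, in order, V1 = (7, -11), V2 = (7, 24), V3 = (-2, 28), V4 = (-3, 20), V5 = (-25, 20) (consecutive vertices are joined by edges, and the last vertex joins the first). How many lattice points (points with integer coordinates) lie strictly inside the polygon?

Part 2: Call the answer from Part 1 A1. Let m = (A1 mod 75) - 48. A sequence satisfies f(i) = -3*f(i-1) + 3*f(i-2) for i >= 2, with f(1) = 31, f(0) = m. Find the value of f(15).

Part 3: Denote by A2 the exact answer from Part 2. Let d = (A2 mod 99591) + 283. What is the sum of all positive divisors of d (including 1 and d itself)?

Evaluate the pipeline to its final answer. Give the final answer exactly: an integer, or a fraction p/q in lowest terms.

Part 1: cross terms: (7*24 - 7*-11)=245, (7*28 - -2*24)=244, (-2*20 - -3*28)=44, (-3*20 - -25*20)=440, (-25*-11 - 7*20)=135; twice the area = |1108| = 1108; area = 554; boundary points = 35 + 1 + 1 + 22 + 1 = 60; strictly interior points = area - boundary/2 + 1 = 525; answer 525
Part 2: A1 = 525; m = -48; f(2) = -3*(31) + 3*(-48) = -237; iterating: f(2)=-237, f(3)=804, f(4)=-3123, f(5)=11781, f(6)=-44712, f(7)=169479, f(8)=-642573, f(9)=2436156, f(10)=-9236187, f(11)=35017029, f(12)=-132759648, f(13)=503330031, f(14)=-1908269037, f(15)=7234797204; answer 7234797204
Part 3: A2 = 7234797204; d = 9292; 9292 = 2^2 * 23 * 101; sigma = (1 + 2 + 4) * (1 + 23) * (1 + 101) = 7 * 24 * 102 = 17136; answer 17136

17136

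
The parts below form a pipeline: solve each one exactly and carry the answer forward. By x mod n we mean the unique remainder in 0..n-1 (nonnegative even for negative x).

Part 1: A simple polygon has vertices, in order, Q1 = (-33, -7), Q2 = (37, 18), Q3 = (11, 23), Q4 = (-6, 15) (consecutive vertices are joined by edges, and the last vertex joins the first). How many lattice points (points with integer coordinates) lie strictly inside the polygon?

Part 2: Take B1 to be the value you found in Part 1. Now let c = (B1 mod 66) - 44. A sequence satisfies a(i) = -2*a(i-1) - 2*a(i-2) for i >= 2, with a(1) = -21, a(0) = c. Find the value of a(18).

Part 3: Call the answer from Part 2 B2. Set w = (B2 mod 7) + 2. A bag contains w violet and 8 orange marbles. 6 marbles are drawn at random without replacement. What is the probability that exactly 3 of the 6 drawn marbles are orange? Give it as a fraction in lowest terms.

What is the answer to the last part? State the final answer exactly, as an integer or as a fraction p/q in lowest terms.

140/429

Part 1: cross terms: (-33*18 - 37*-7)=-335, (37*23 - 11*18)=653, (11*15 - -6*23)=303, (-6*-7 - -33*15)=537; twice the area = |1158| = 1158; area = 579; boundary points = 5 + 1 + 1 + 1 = 8; strictly interior points = area - boundary/2 + 1 = 576; answer 576
Part 2: B1 = 576; c = 4; a(2) = -2*(-21) - 2*(4) = 34; iterating: a(2)=34, a(3)=-26, a(4)=-16, a(5)=84, a(6)=-136, a(7)=104, a(8)=64, a(9)=-336, a(10)=544, a(11)=-416, a(12)=-256, a(13)=1344, a(14)=-2176, a(15)=1664, a(16)=1024, a(17)=-5376, a(18)=8704; answer 8704
Part 3: B2 = 8704; w = 5; total draws C(13,6) = 1716; favorable C(8,3)*C(5,3) = 560; P = 140/429; answer 140/429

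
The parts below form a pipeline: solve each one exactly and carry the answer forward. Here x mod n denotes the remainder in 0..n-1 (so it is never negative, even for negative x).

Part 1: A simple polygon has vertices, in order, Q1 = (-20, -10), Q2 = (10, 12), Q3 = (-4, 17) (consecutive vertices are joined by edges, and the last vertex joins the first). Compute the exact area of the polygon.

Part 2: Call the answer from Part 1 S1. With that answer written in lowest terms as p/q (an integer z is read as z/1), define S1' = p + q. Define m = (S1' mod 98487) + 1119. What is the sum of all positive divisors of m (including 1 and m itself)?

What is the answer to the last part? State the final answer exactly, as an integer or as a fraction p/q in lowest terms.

1440

Part 1: cross terms: (-20*12 - 10*-10)=-140, (10*17 - -4*12)=218, (-4*-10 - -20*17)=380; twice the area = |458| = 458; area = 229; answer 229
Part 2: S1 = 229; threaded value p + q = 230; m = 1349; 1349 = 19 * 71; sigma = (1 + 19) * (1 + 71) = 20 * 72 = 1440; answer 1440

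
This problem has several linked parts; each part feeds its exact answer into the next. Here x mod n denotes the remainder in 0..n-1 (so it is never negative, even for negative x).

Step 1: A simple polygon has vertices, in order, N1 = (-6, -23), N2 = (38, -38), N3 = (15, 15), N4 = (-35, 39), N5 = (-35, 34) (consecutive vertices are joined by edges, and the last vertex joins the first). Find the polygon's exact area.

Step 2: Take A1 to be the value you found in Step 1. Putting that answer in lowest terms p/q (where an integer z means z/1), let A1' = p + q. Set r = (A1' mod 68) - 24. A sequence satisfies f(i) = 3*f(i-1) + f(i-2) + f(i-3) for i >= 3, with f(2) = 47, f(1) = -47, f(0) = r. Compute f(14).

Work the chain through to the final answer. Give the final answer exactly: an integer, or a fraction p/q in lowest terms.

Step 1: cross terms: (-6*-38 - 38*-23)=1102, (38*15 - 15*-38)=1140, (15*39 - -35*15)=1110, (-35*34 - -35*39)=175, (-35*-23 - -6*34)=1009; twice the area = |4536| = 4536; area = 2268; answer 2268
Step 2: A1 = 2268; threaded value p + q = 2269; r = 1; f(3) = 3*(47) + 1*(-47) + 1*(1) = 95; iterating: f(3)=95, f(4)=285, f(5)=997, f(6)=3371, f(7)=11395, f(8)=38553, f(9)=130425, f(10)=441223, f(11)=1492647, f(12)=5049589, f(13)=17082637, f(14)=57790147; answer 57790147

57790147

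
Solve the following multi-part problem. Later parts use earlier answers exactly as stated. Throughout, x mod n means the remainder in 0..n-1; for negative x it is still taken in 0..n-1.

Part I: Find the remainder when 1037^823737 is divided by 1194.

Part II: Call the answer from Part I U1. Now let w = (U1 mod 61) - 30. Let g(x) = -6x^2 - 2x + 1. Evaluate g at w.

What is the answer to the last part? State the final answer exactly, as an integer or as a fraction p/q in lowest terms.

Part I: squarings mod 1194: 1037^1=1037, 1037^2=769, 1037^4=331, 1037^8=907, 1037^16=1177, 1037^32=289, 1037^64=1135, 1037^128=1093, 1037^256=649, 1037^512=913, 1037^1024=157, 1037^2048=769, 1037^4096=331, 1037^8192=907, 1037^16384=1177, 1037^32768=289, 1037^65536=1135, 1037^131072=1093, 1037^262144=649, 1037^524288=913; 1037^823737 = 1037^1 * 1037^8 * 1037^16 * 1037^32 * 1037^128 * 1037^256 * 1037^4096 * 1037^32768 * 1037^262144 * 1037^524288 = 1091 (mod 1194); answer 1091
Part II: U1 = 1091; w = 24; -6*(24)^2 - 2*(24)^1 + 1 = (-3456) + (-48) + (1) = -3503; answer -3503

-3503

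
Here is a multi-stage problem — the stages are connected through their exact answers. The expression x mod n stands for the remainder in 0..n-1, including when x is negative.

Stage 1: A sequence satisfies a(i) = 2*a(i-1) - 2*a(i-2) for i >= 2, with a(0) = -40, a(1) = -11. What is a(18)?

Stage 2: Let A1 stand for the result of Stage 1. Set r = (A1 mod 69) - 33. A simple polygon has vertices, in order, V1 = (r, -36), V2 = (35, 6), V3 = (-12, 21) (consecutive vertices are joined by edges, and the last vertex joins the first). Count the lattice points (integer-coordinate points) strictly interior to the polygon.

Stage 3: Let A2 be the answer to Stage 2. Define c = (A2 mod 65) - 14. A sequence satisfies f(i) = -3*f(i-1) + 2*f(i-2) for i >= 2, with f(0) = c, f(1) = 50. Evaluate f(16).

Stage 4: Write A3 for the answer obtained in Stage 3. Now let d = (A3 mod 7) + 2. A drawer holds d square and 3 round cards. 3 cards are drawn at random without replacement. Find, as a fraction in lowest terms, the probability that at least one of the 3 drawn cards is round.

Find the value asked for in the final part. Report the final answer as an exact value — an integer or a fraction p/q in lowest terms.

Stage 1: a(2) = 2*(-11) - 2*(-40) = 58; iterating: a(2)=58, a(3)=138, a(4)=160, a(5)=44, a(6)=-232, a(7)=-552, a(8)=-640, a(9)=-176, a(10)=928, a(11)=2208, a(12)=2560, a(13)=704, a(14)=-3712, a(15)=-8832, a(16)=-10240, a(17)=-2816, a(18)=14848; answer 14848
Stage 2: A1 = 14848; r = -20; cross terms: (-20*6 - 35*-36)=1140, (35*21 - -12*6)=807, (-12*-36 - -20*21)=852; twice the area = |2799| = 2799; area = 2799/2; boundary points = 1 + 1 + 1 = 3; strictly interior points = area - boundary/2 + 1 = 1399; answer 1399
Stage 3: A2 = 1399; c = 20; f(2) = -3*(50) + 2*(20) = -110; iterating: f(2)=-110, f(3)=430, f(4)=-1510, f(5)=5390, f(6)=-19190, f(7)=68350, f(8)=-243430, f(9)=866990, f(10)=-3087830, f(11)=10997470, f(12)=-39168070, f(13)=139499150, f(14)=-496833590, f(15)=1769499070, f(16)=-6302164390; answer -6302164390
Stage 4: A3 = -6302164390; d = 5; total draws C(8,3) = 56; complement C(5,3) = 10; favorable 56 - 10 = 46; P = 23/28; answer 23/28

23/28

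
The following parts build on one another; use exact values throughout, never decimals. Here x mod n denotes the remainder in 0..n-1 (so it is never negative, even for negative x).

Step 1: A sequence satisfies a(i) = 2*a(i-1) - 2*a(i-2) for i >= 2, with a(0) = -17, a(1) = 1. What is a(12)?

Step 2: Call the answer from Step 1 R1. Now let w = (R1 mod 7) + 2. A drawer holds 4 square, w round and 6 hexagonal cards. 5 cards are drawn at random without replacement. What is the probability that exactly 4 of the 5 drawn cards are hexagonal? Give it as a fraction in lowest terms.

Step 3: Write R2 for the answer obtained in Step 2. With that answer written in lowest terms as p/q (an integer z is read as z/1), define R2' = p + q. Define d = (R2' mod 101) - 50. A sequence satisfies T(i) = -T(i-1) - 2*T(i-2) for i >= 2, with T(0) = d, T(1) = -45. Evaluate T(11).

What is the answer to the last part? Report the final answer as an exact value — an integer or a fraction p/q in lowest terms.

-727

Step 1: a(2) = 2*(1) - 2*(-17) = 36; iterating: a(2)=36, a(3)=70, a(4)=68, a(5)=-4, a(6)=-144, a(7)=-280, a(8)=-272, a(9)=16, a(10)=576, a(11)=1120, a(12)=1088; answer 1088
Step 2: R1 = 1088; w = 5; total draws C(15,5) = 3003; favorable C(6,4)*C(9,1) = 135; P = 45/1001; answer 45/1001
Step 3: R2 = 45/1001; threaded value p + q = 1046; d = -14; T(2) = -1*(-45) - 2*(-14) = 73; iterating: T(2)=73, T(3)=17, T(4)=-163, T(5)=129, T(6)=197, T(7)=-455, T(8)=61, T(9)=849, T(10)=-971, T(11)=-727; answer -727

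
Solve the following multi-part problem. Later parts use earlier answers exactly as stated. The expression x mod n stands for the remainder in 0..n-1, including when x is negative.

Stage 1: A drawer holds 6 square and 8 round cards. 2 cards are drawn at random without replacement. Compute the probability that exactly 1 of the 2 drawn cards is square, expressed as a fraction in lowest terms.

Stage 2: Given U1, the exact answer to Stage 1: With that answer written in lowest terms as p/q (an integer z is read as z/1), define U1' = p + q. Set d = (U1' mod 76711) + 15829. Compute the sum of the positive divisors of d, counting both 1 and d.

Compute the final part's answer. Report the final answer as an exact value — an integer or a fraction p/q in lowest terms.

31500

Stage 1: total draws C(14,2) = 91; favorable C(6,1)*C(8,1) = 48; P = 48/91; answer 48/91
Stage 2: U1 = 48/91; threaded value p + q = 139; d = 15968; 15968 = 2^5 * 499; sigma = (1 + 2 + 4 + 8 + 16 + 32) * (1 + 499) = 63 * 500 = 31500; answer 31500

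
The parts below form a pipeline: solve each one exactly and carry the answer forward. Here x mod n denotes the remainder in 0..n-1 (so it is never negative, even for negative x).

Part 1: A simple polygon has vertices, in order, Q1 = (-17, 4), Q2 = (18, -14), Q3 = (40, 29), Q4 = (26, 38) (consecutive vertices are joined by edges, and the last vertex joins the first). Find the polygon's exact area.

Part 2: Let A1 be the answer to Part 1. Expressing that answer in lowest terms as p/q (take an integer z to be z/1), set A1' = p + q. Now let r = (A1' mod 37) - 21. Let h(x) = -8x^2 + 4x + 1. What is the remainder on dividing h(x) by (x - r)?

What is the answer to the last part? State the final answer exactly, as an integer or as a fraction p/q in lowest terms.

Part 1: cross terms: (-17*-14 - 18*4)=166, (18*29 - 40*-14)=1082, (40*38 - 26*29)=766, (26*4 - -17*38)=750; twice the area = |2764| = 2764; area = 1382; answer 1382
Part 2: A1 = 1382; threaded value p + q = 1383; r = -7; remainder = value at the root: -8*(-7)^2 + 4*(-7)^1 + 1 = (-392) + (-28) + (1) = -419; answer -419

-419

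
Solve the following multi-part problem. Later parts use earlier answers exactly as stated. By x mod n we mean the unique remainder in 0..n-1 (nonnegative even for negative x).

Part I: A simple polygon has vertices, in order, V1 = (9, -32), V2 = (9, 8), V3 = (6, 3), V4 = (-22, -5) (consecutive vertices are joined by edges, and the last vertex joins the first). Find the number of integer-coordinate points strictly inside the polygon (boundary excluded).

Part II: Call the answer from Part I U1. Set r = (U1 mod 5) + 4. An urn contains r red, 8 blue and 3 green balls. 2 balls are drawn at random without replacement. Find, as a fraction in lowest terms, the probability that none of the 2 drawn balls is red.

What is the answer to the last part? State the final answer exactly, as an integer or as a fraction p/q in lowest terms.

Part I: cross terms: (9*8 - 9*-32)=360, (9*3 - 6*8)=-21, (6*-5 - -22*3)=36, (-22*-32 - 9*-5)=749; twice the area = |1124| = 1124; area = 562; boundary points = 40 + 1 + 4 + 1 = 46; strictly interior points = area - boundary/2 + 1 = 540; answer 540
Part II: U1 = 540; r = 4; total draws C(15,2) = 105; favorable C(11,2) = 55; P = 11/21; answer 11/21

11/21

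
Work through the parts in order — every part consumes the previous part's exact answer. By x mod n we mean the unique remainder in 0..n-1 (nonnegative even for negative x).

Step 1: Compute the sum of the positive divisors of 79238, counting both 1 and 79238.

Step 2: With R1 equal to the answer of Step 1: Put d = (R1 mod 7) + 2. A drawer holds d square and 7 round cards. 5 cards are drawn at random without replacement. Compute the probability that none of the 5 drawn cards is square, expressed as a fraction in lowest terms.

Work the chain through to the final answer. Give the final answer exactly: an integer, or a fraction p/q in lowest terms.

1/6

Step 1: 79238 = 2 * 39619; sigma = (1 + 2) * (1 + 39619) = 3 * 39620 = 118860; answer 118860
Step 2: R1 = 118860; d = 2; total draws C(9,5) = 126; favorable C(7,5) = 21; P = 1/6; answer 1/6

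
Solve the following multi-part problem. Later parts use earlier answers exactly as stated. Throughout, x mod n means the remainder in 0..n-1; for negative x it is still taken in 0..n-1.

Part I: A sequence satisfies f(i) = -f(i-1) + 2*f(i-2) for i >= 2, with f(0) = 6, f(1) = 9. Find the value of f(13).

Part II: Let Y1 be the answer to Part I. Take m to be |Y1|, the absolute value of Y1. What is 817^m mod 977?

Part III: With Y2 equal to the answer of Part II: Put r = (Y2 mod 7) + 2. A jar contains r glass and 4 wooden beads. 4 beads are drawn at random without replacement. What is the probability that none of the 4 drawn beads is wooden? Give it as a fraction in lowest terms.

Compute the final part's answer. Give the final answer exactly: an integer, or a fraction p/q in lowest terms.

Part I: f(2) = -1*(9) + 2*(6) = 3; iterating: f(2)=3, f(3)=15, f(4)=-9, f(5)=39, f(6)=-57, f(7)=135, f(8)=-249, f(9)=519, f(10)=-1017, f(11)=2055, f(12)=-4089, f(13)=8199; answer 8199
Part II: Y1 = 8199; m = 8199; squarings mod 977: 817^1=817, 817^2=198, 817^4=124, 817^8=721, 817^16=77, 817^32=67, 817^64=581, 817^128=496, 817^256=789, 817^512=172, 817^1024=274, 817^2048=824, 817^4096=938, 817^8192=544; 817^8199 = 817^1 * 817^2 * 817^4 * 817^8192 = 675 (mod 977); answer 675
Part III: Y2 = 675; r = 5; total draws C(9,4) = 126; favorable C(5,4) = 5; P = 5/126; answer 5/126

5/126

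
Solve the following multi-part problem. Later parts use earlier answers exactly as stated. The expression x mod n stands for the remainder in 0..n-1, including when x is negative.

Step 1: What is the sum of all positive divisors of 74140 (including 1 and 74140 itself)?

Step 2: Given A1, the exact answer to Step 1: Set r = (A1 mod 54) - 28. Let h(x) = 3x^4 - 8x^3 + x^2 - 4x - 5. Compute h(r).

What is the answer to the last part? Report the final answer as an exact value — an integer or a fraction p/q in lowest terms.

Step 1: 74140 = 2^2 * 5 * 11 * 337; sigma = (1 + 2 + 4) * (1 + 5) * (1 + 11) * (1 + 337) = 7 * 6 * 12 * 338 = 170352; answer 170352
Step 2: A1 = 170352; r = 8; 3*(8)^4 - 8*(8)^3 + 1*(8)^2 - 4*(8)^1 - 5 = (12288) + (-4096) + (64) + (-32) + (-5) = 8219; answer 8219

8219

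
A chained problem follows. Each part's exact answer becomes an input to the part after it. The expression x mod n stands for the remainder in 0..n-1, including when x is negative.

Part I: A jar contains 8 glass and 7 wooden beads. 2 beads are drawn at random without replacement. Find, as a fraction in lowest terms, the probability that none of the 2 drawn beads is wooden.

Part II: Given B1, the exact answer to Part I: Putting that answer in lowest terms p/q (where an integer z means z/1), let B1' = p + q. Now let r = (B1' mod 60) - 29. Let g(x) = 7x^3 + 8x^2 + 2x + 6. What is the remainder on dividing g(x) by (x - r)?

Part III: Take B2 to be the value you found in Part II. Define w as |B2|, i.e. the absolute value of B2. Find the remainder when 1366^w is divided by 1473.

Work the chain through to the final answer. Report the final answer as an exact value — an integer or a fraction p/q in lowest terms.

697

Part I: total draws C(15,2) = 105; favorable C(8,2) = 28; P = 4/15; answer 4/15
Part II: B1 = 4/15; threaded value p + q = 19; r = -10; remainder = value at the root: 7*(-10)^3 + 8*(-10)^2 + 2*(-10)^1 + 6 = (-7000) + (800) + (-20) + (6) = -6214; answer -6214
Part III: B2 = -6214; w = 6214; squarings mod 1473: 1366^1=1366, 1366^2=1138, 1366^4=277, 1366^8=133, 1366^16=13, 1366^32=169, 1366^64=574, 1366^128=997, 1366^256=1207, 1366^512=52, 1366^1024=1231, 1366^2048=1117, 1366^4096=58; 1366^6214 = 1366^2 * 1366^4 * 1366^64 * 1366^2048 * 1366^4096 = 697 (mod 1473); answer 697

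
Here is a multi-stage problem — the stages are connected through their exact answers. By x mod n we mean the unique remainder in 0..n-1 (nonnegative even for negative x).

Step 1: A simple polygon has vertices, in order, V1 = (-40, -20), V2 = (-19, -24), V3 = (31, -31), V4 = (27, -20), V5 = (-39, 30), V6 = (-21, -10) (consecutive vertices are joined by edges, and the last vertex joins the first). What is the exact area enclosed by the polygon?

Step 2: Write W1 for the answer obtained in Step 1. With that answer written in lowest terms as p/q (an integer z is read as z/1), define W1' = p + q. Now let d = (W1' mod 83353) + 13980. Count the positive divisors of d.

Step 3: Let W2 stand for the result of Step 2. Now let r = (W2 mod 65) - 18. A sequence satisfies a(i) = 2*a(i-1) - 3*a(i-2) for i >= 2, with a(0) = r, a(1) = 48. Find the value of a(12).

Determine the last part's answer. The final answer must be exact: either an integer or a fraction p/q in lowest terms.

Step 1: cross terms: (-40*-24 - -19*-20)=580, (-19*-31 - 31*-24)=1333, (31*-20 - 27*-31)=217, (27*30 - -39*-20)=30, (-39*-10 - -21*30)=1020, (-21*-20 - -40*-10)=20; twice the area = |3200| = 3200; area = 1600; answer 1600
Step 2: W1 = 1600; threaded value p + q = 1601; d = 15581; 15581 is prime, so its only divisors are 1 and 15581; count = 2; answer 2
Step 3: W2 = 2; r = -16; a(2) = 2*(48) - 3*(-16) = 144; iterating: a(2)=144, a(3)=144, a(4)=-144, a(5)=-720, a(6)=-1008, a(7)=144, a(8)=3312, a(9)=6192, a(10)=2448, a(11)=-13680, a(12)=-34704; answer -34704

-34704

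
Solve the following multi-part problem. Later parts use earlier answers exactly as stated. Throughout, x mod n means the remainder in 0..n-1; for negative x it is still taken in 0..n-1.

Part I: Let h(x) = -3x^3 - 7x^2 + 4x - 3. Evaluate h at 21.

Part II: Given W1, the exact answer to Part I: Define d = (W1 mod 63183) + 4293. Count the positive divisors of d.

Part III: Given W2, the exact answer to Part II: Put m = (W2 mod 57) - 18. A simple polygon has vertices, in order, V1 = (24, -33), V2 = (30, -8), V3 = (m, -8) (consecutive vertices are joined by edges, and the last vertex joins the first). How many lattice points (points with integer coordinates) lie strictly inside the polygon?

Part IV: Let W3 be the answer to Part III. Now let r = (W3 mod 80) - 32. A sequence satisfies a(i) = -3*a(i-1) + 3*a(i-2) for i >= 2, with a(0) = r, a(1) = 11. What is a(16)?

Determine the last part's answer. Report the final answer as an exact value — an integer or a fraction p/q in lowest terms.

-14442381567

Part I: -3*(21)^3 - 7*(21)^2 + 4*(21)^1 - 3 = (-27783) + (-3087) + (84) + (-3) = -30789; answer -30789
Part II: W1 = -30789; d = 36687; 36687 = 3 * 7 * 1747; number of divisors = (1+1) * (1+1) * (1+1) = 8; answer 8
Part III: W2 = 8; m = -10; cross terms: (24*-8 - 30*-33)=798, (30*-8 - -10*-8)=-320, (-10*-33 - 24*-8)=522; twice the area = |1000| = 1000; area = 500; boundary points = 1 + 40 + 1 = 42; strictly interior points = area - boundary/2 + 1 = 480; answer 480
Part IV: W3 = 480; r = -32; a(2) = -3*(11) + 3*(-32) = -129; iterating: a(2)=-129, a(3)=420, a(4)=-1647, a(5)=6201, a(6)=-23544, a(7)=89235, a(8)=-338337, a(9)=1282716, a(10)=-4863159, a(11)=18437625, a(12)=-69902352, a(13)=265019931, a(14)=-1004766849, a(15)=3809360340, a(16)=-14442381567; answer -14442381567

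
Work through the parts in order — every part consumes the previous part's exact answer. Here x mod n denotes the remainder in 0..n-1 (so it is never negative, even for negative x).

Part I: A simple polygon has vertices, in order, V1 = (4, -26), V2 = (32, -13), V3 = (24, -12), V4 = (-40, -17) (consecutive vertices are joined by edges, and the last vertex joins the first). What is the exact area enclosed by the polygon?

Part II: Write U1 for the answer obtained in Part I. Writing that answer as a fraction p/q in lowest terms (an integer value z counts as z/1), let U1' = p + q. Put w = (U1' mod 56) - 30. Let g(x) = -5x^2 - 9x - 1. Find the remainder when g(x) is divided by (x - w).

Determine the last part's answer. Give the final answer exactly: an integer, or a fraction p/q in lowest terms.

Part I: cross terms: (4*-13 - 32*-26)=780, (32*-12 - 24*-13)=-72, (24*-17 - -40*-12)=-888, (-40*-26 - 4*-17)=1108; twice the area = |928| = 928; area = 464; answer 464
Part II: U1 = 464; threaded value p + q = 465; w = -13; remainder = value at the root: -5*(-13)^2 - 9*(-13)^1 - 1 = (-845) + (117) + (-1) = -729; answer -729

-729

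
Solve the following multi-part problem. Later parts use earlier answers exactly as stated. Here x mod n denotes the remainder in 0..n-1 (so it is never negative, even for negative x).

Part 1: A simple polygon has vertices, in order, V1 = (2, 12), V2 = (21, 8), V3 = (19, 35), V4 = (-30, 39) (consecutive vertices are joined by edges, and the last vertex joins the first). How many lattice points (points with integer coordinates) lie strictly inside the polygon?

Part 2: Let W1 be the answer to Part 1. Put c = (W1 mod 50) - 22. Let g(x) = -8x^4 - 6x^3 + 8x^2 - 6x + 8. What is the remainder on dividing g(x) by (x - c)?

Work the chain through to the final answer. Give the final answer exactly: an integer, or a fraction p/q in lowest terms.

Part 1: cross terms: (2*8 - 21*12)=-236, (21*35 - 19*8)=583, (19*39 - -30*35)=1791, (-30*12 - 2*39)=-438; twice the area = |1700| = 1700; area = 850; boundary points = 1 + 1 + 1 + 1 = 4; strictly interior points = area - boundary/2 + 1 = 849; answer 849
Part 2: W1 = 849; c = 27; remainder = value at the root: -8*(27)^4 - 6*(27)^3 + 8*(27)^2 - 6*(27)^1 + 8 = (-4251528) + (-118098) + (5832) + (-162) + (8) = -4363948; answer -4363948

-4363948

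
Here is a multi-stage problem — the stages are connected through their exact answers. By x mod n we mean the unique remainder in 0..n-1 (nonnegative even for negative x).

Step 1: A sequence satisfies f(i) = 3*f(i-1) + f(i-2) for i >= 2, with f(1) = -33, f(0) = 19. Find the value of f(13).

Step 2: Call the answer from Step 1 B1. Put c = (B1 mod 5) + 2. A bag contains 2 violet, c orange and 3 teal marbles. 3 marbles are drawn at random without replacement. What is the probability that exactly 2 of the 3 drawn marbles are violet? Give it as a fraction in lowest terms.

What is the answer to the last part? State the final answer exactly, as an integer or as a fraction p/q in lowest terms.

1/12

Step 1: f(2) = 3*(-33) + 1*(19) = -80; iterating: f(2)=-80, f(3)=-273, f(4)=-899, f(5)=-2970, f(6)=-9809, f(7)=-32397, f(8)=-107000, f(9)=-353397, f(10)=-1167191, f(11)=-3854970, f(12)=-12732101, f(13)=-42051273; answer -42051273
Step 2: B1 = -42051273; c = 4; total draws C(9,3) = 84; favorable C(2,2)*C(7,1) = 7; P = 1/12; answer 1/12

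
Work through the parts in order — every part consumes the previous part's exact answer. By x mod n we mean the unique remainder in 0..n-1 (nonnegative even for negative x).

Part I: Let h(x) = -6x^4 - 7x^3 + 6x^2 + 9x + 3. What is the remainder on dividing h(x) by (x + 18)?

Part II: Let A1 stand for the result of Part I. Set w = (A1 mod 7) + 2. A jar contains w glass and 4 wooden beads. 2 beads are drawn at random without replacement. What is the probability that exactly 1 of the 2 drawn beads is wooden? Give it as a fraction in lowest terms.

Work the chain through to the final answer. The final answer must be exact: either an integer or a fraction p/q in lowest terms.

8/15

Part I: remainder = value at the root: -6*(-18)^4 - 7*(-18)^3 + 6*(-18)^2 + 9*(-18)^1 + 3 = (-629856) + (40824) + (1944) + (-162) + (3) = -587247; answer -587247
Part II: A1 = -587247; w = 6; total draws C(10,2) = 45; favorable C(4,1)*C(6,1) = 24; P = 8/15; answer 8/15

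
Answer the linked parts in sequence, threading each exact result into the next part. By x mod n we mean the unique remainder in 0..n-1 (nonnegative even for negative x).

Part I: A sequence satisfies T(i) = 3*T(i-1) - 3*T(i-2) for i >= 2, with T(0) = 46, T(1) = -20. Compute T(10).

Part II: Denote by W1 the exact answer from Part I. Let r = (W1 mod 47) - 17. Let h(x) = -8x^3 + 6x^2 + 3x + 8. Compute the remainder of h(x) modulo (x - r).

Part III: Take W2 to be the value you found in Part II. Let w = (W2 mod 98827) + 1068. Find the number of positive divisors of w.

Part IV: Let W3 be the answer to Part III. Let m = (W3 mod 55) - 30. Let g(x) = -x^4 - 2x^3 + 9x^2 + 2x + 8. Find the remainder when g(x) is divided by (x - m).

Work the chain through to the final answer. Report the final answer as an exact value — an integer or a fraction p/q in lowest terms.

Part I: T(2) = 3*(-20) - 3*(46) = -198; iterating: T(2)=-198, T(3)=-534, T(4)=-1008, T(5)=-1422, T(6)=-1242, T(7)=540, T(8)=5346, T(9)=14418, T(10)=27216; answer 27216
Part II: W1 = 27216; r = -14; remainder = value at the root: -8*(-14)^3 + 6*(-14)^2 + 3*(-14)^1 + 8 = (21952) + (1176) + (-42) + (8) = 23094; answer 23094
Part III: W2 = 23094; w = 24162; 24162 = 2 * 3 * 4027; number of divisors = (1+1) * (1+1) * (1+1) = 8; answer 8
Part IV: W3 = 8; m = -22; remainder = value at the root: -1*(-22)^4 - 2*(-22)^3 + 9*(-22)^2 + 2*(-22)^1 + 8 = (-234256) + (21296) + (4356) + (-44) + (8) = -208640; answer -208640

-208640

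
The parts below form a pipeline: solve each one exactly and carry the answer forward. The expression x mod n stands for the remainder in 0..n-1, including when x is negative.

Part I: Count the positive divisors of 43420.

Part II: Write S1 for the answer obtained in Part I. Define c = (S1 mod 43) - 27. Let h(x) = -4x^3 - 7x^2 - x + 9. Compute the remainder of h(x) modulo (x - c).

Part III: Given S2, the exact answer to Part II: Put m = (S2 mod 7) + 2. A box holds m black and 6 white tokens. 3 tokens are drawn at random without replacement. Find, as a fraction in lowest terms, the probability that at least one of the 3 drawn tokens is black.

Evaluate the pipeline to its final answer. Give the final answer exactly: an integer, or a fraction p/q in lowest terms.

16/21

Part I: 43420 = 2^2 * 5 * 13 * 167; number of divisors = (2+1) * (1+1) * (1+1) * (1+1) = 24; answer 24
Part II: S1 = 24; c = -3; remainder = value at the root: -4*(-3)^3 - 7*(-3)^2 - 1*(-3)^1 + 9 = (108) + (-63) + (3) + (9) = 57; answer 57
Part III: S2 = 57; m = 3; total draws C(9,3) = 84; complement C(6,3) = 20; favorable 84 - 20 = 64; P = 16/21; answer 16/21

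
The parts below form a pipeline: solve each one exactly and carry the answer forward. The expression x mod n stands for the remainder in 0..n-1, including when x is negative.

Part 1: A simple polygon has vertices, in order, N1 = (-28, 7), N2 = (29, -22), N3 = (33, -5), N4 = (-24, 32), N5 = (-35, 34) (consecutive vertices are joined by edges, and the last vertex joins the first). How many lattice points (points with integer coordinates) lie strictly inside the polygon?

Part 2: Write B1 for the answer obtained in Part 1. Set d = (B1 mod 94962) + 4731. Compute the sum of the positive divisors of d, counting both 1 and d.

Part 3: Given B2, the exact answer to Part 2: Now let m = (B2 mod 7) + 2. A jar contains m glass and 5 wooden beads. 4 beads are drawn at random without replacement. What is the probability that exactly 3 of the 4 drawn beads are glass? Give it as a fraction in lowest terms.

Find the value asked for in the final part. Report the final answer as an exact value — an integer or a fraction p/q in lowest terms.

Part 1: cross terms: (-28*-22 - 29*7)=413, (29*-5 - 33*-22)=581, (33*32 - -24*-5)=936, (-24*34 - -35*32)=304, (-35*7 - -28*34)=707; twice the area = |2941| = 2941; area = 2941/2; boundary points = 1 + 1 + 1 + 1 + 1 = 5; strictly interior points = area - boundary/2 + 1 = 1469; answer 1469
Part 2: B1 = 1469; d = 6200; 6200 = 2^3 * 5^2 * 31; sigma = (1 + 2 + 4 + 8) * (1 + 5 + 25) * (1 + 31) = 15 * 31 * 32 = 14880; answer 14880
Part 3: B2 = 14880; m = 7; total draws C(12,4) = 495; favorable C(7,3)*C(5,1) = 175; P = 35/99; answer 35/99

35/99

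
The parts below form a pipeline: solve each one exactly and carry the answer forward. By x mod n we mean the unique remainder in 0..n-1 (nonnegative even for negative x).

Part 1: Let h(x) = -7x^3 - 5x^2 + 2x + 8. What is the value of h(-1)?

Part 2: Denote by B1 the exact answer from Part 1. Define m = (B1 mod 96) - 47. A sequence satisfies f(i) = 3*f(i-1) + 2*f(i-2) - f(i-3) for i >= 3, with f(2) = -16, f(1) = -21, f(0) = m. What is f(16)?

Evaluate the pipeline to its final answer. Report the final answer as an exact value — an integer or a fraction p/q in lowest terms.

-540729624

Part 1: -7*(-1)^3 - 5*(-1)^2 + 2*(-1)^1 + 8 = (7) + (-5) + (-2) + (8) = 8; answer 8
Part 2: B1 = 8; m = -39; f(3) = 3*(-16) + 2*(-21) - 1*(-39) = -51; iterating: f(3)=-51, f(4)=-164, f(5)=-578, f(6)=-2011, f(7)=-7025, f(8)=-24519, f(9)=-85596, f(10)=-298801, f(11)=-1043076, f(12)=-3641234, f(13)=-12711053, f(14)=-44372551, f(15)=-154898525, f(16)=-540729624; answer -540729624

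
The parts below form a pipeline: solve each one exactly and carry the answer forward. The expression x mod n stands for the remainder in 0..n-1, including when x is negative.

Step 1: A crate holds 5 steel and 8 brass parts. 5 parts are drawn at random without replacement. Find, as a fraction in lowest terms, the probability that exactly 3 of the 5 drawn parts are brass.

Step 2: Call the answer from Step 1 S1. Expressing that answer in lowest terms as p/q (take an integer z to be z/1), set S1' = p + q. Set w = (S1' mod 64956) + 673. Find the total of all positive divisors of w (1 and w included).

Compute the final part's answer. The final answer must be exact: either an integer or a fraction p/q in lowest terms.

Step 1: total draws C(13,5) = 1287; favorable C(8,3)*C(5,2) = 560; P = 560/1287; answer 560/1287
Step 2: S1 = 560/1287; threaded value p + q = 1847; w = 2520; 2520 = 2^3 * 3^2 * 5 * 7; sigma = (1 + 2 + 4 + 8) * (1 + 3 + 9) * (1 + 5) * (1 + 7) = 15 * 13 * 6 * 8 = 9360; answer 9360

9360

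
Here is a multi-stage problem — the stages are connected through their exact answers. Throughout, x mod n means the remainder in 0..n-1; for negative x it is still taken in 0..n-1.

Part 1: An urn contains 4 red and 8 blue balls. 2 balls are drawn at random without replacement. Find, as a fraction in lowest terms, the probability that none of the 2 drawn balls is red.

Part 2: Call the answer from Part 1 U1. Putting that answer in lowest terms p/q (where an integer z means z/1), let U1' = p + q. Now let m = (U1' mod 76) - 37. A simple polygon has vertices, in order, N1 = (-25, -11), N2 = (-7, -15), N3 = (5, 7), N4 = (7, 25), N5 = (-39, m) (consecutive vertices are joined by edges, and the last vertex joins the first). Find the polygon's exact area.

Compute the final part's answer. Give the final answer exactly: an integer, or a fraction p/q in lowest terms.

1062

Part 1: total draws C(12,2) = 66; favorable C(8,2) = 28; P = 14/33; answer 14/33
Part 2: U1 = 14/33; threaded value p + q = 47; m = 10; cross terms: (-25*-15 - -7*-11)=298, (-7*7 - 5*-15)=26, (5*25 - 7*7)=76, (7*10 - -39*25)=1045, (-39*-11 - -25*10)=679; twice the area = |2124| = 2124; area = 1062; answer 1062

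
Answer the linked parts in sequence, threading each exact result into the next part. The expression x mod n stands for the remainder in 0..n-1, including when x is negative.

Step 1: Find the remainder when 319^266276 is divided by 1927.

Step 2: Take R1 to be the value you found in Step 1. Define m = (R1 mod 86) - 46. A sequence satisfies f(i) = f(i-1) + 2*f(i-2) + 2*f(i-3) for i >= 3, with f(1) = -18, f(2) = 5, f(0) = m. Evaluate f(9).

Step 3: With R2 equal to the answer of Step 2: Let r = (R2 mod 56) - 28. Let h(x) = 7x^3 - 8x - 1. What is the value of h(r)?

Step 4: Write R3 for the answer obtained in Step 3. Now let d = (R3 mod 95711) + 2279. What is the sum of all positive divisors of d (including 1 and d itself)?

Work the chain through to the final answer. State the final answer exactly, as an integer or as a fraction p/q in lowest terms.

2800

Step 1: squarings mod 1927: 319^1=319, 319^2=1557, 319^4=83, 319^8=1108, 319^16=165, 319^32=247, 319^64=1272, 319^128=1231, 319^256=739, 319^512=780, 319^1024=1395, 319^2048=1682, 319^4096=288, 319^8192=83, 319^16384=1108, 319^32768=165, 319^65536=247, 319^131072=1272, 319^262144=1231; 319^266276 = 319^4 * 319^32 * 319^4096 * 319^262144 = 862 (mod 1927); answer 862
Step 2: R1 = 862; m = -44; f(3) = 1*(5) + 2*(-18) + 2*(-44) = -119; iterating: f(3)=-119, f(4)=-145, f(5)=-373, f(6)=-901, f(7)=-1937, f(8)=-4485, f(9)=-10161; answer -10161
Step 3: R2 = -10161; r = 3; 7*(3)^3 - 8*(3)^1 - 1 = (189) + (-24) + (-1) = 164; answer 164
Step 4: R3 = 164; d = 2443; 2443 = 7 * 349; sigma = (1 + 7) * (1 + 349) = 8 * 350 = 2800; answer 2800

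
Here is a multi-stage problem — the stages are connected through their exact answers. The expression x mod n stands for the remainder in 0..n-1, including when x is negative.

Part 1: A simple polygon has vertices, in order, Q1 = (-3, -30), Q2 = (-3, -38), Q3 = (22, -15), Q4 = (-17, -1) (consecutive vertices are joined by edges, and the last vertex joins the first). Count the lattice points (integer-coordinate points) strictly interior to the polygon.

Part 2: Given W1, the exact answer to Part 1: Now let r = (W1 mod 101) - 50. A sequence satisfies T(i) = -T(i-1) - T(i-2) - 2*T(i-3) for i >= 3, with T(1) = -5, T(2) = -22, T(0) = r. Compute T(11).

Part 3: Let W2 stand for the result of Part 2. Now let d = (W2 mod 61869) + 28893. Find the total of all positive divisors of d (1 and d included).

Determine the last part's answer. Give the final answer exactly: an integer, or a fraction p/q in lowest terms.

Part 1: cross terms: (-3*-38 - -3*-30)=24, (-3*-15 - 22*-38)=881, (22*-1 - -17*-15)=-277, (-17*-30 - -3*-1)=507; twice the area = |1135| = 1135; area = 1135/2; boundary points = 8 + 1 + 1 + 1 = 11; strictly interior points = area - boundary/2 + 1 = 563; answer 563
Part 2: W1 = 563; r = 8; T(3) = -1*(-22) - 1*(-5) - 2*(8) = 11; iterating: T(3)=11, T(4)=21, T(5)=12, T(6)=-55, T(7)=1, T(8)=30, T(9)=79, T(10)=-111, T(11)=-28; answer -28
Part 3: W2 = -28; d = 90734; 90734 = 2 * 7 * 6481; sigma = (1 + 2) * (1 + 7) * (1 + 6481) = 3 * 8 * 6482 = 155568; answer 155568

155568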